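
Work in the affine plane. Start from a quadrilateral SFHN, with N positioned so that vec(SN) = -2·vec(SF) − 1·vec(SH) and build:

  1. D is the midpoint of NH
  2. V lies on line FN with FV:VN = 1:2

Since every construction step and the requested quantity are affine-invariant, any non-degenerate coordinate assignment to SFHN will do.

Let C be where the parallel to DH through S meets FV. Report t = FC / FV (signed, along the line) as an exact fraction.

Assign S = (0, 0), F = (1, 0), H = (0, 1), N = (-2, -1) — the answer is frame-independent, so this choice is without loss of generality.
1. D is the midpoint of NH ⇒ D = (-1, 0)
2. V lies on line FN with FV:VN = 1:2 ⇒ V = (0, -1/3)
through S parallel to DH: direction (1, 1); meets FV at C = (-1/2, -1/2)
C = F + t·(V−F) with t = 3/2

t = 3/2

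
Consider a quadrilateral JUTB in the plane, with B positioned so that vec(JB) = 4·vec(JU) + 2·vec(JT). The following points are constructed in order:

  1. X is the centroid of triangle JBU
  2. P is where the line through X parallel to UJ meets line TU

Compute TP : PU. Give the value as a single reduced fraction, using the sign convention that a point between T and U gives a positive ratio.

TP:PU = 1/2

Work in coordinates with J = (0, 0), U = (1, 0), T = (0, 1), B = (4, 2).
1. X is the centroid of triangle JBU ⇒ X = (5/3, 2/3)
2. P is where the line through X parallel to UJ meets line TU ⇒ P = (1/3, 2/3)
P = T + t·(U−T) with t = 1/3, so TP:PU = t:(1−t) = 1/3:2/3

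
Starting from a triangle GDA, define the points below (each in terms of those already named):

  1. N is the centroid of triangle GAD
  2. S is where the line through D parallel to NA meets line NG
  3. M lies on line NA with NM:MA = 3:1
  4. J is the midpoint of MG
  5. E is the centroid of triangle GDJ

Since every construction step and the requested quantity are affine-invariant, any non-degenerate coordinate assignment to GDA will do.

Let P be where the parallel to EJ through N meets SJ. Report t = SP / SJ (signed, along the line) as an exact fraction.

Work in coordinates with G = (0, 0), D = (1, 0), A = (0, 1).
1. N is the centroid of triangle GAD ⇒ N = (1/3, 1/3)
2. S is where the line through D parallel to NA meets line NG ⇒ S = (2/3, 2/3)
3. M lies on line NA with NM:MA = 3:1 ⇒ M = (1/12, 5/6)
4. J is the midpoint of MG ⇒ J = (1/24, 5/12)
5. E is the centroid of triangle GDJ ⇒ E = (25/72, 5/36)
through N parallel to EJ: direction (-11/36, 5/18); meets SJ at P = (13/72, 17/36)
P = S + t·(J−S) with t = 7/9

t = 7/9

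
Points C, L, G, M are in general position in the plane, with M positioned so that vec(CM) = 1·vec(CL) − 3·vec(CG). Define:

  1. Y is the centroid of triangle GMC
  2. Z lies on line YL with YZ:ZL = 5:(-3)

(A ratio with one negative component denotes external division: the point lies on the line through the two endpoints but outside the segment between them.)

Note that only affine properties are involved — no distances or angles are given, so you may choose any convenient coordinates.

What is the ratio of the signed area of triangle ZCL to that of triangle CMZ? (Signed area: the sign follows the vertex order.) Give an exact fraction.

[ZCL]:[CMZ] = 1/7

Choose coordinates C = (0, 0), L = (1, 0), G = (0, 1), M = (1, -3).
1. Y is the centroid of triangle GMC ⇒ Y = (1/3, -2/3)
2. Z lies on line YL with YZ:ZL = 5:(-3) ⇒ Z = (2, 1)
2·[ZCL] = 1, 2·[CMZ] = 7
[ZCL]:[CMZ] = 1:7 = 1/7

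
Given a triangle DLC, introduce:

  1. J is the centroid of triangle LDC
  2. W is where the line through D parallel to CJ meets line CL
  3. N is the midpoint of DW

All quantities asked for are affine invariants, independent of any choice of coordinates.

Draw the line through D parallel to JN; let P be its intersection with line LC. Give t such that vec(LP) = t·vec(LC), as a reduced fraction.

Work in coordinates with D = (0, 0), L = (1, 0), C = (0, 1).
1. J is the centroid of triangle LDC ⇒ J = (1/3, 1/3)
2. W is where the line through D parallel to CJ meets line CL ⇒ W = (-1, 2)
3. N is the midpoint of DW ⇒ N = (-1/2, 1)
through D parallel to JN: direction (-5/6, 2/3); meets LC at P = (5, -4)
P = L + t·(C−L) with t = -4

t = -4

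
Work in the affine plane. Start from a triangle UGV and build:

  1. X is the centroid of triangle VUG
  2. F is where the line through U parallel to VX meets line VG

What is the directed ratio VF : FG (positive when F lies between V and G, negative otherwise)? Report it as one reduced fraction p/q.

Assign U = (0, 0), G = (1, 0), V = (0, 1) — the answer is frame-independent, so this choice is without loss of generality.
1. X is the centroid of triangle VUG ⇒ X = (1/3, 1/3)
2. F is where the line through U parallel to VX meets line VG ⇒ F = (-1, 2)
F = V + t·(G−V) with t = -1, so VF:FG = t:(1−t) = -1:2

VF:FG = -1/2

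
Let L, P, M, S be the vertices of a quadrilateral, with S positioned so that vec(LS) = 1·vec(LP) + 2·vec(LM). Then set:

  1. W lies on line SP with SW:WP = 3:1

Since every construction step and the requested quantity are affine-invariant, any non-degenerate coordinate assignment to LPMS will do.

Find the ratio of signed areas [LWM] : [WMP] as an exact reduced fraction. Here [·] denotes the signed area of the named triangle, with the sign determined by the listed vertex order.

[LWM]:[WMP] = 2

Work in coordinates with L = (0, 0), P = (1, 0), M = (0, 1), S = (1, 2).
1. W lies on line SP with SW:WP = 3:1 ⇒ W = (1, 1/2)
2·[LWM] = 1, 2·[WMP] = 1/2
[LWM]:[WMP] = 1:1/2 = 2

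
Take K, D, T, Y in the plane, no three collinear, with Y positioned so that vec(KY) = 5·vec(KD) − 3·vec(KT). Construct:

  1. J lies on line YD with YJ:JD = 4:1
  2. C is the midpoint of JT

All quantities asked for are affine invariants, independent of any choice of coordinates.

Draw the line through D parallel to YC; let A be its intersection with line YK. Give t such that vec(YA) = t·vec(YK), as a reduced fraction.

t = 5/37

Assign K = (0, 0), D = (1, 0), T = (0, 1), Y = (5, -3) — the answer is frame-independent, so this choice is without loss of generality.
1. J lies on line YD with YJ:JD = 4:1 ⇒ J = (9/5, -3/5)
2. C is the midpoint of JT ⇒ C = (9/10, 1/5)
through D parallel to YC: direction (-41/10, 16/5); meets YK at A = (160/37, -96/37)
A = Y + t·(K−Y) with t = 5/37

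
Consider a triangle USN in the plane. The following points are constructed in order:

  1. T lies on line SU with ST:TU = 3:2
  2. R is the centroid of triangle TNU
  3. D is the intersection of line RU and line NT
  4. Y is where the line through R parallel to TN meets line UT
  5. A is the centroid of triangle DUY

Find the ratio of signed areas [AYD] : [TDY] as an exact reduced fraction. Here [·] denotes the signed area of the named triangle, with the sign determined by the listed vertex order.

Assign U = (0, 0), S = (1, 0), N = (0, 1) — the answer is frame-independent, so this choice is without loss of generality.
1. T lies on line SU with ST:TU = 3:2 ⇒ T = (2/5, 0)
2. R is the centroid of triangle TNU ⇒ R = (2/15, 1/3)
3. D is the intersection of line RU and line NT ⇒ D = (1/5, 1/2)
4. Y is where the line through R parallel to TN meets line UT ⇒ Y = (4/15, 0)
5. A is the centroid of triangle DUY ⇒ A = (7/45, 1/6)
2·[AYD] = 2/45, 2·[TDY] = 1/15
[AYD]:[TDY] = 2/45:1/15 = 2/3

[AYD]:[TDY] = 2/3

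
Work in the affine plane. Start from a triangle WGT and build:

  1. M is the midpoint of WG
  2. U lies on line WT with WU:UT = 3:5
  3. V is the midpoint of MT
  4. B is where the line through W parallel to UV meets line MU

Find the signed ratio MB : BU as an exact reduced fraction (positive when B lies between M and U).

Choose coordinates W = (0, 0), G = (1, 0), T = (0, 1).
1. M is the midpoint of WG ⇒ M = (1/2, 0)
2. U lies on line WT with WU:UT = 3:5 ⇒ U = (0, 3/8)
3. V is the midpoint of MT ⇒ V = (1/4, 1/2)
4. B is where the line through W parallel to UV meets line MU ⇒ B = (3/10, 3/20)
B = M + t·(U−M) with t = 2/5, so MB:BU = t:(1−t) = 2/5:3/5

MB:BU = 2/3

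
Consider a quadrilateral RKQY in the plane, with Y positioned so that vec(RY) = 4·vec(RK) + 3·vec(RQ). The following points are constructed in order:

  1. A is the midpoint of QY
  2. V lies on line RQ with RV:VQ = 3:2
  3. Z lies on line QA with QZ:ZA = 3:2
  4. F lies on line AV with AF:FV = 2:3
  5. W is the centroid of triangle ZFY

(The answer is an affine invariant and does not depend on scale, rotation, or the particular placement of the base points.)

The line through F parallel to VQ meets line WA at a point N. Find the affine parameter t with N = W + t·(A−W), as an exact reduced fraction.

t = 7

Choose coordinates R = (0, 0), K = (1, 0), Q = (0, 1), Y = (4, 3).
1. A is the midpoint of QY ⇒ A = (2, 2)
2. V lies on line RQ with RV:VQ = 3:2 ⇒ V = (0, 3/5)
3. Z lies on line QA with QZ:ZA = 3:2 ⇒ Z = (6/5, 8/5)
4. F lies on line AV with AF:FV = 2:3 ⇒ F = (6/5, 36/25)
5. W is the centroid of triangle ZFY ⇒ W = (32/15, 151/75)
through F parallel to VQ: direction (0, 2/5); meets WA at N = (6/5, 48/25)
N = W + t·(A−W) with t = 7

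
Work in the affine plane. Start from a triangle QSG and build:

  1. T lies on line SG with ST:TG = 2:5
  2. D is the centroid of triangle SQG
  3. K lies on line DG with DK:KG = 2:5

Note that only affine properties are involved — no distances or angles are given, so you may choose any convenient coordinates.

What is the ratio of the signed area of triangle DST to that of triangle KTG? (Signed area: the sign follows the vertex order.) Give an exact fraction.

[DST]:[KTG] = 14/25

Set Q = (0, 0), S = (1, 0), G = (0, 1); any affine frame gives the same invariant.
1. T lies on line SG with ST:TG = 2:5 ⇒ T = (5/7, 2/7)
2. D is the centroid of triangle SQG ⇒ D = (1/3, 1/3)
3. K lies on line DG with DK:KG = 2:5 ⇒ K = (5/21, 11/21)
2·[DST] = 2/21, 2·[KTG] = 25/147
[DST]:[KTG] = 2/21:25/147 = 14/25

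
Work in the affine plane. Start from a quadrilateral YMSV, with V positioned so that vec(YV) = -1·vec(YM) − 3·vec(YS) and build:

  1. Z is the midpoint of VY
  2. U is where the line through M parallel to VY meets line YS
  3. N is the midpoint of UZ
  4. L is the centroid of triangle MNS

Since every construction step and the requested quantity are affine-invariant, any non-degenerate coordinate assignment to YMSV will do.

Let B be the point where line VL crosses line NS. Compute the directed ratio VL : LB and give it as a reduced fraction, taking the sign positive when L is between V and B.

Choose coordinates Y = (0, 0), M = (1, 0), S = (0, 1), V = (-1, -3).
1. Z is the midpoint of VY ⇒ Z = (-1/2, -3/2)
2. U is where the line through M parallel to VY meets line YS ⇒ U = (0, -3)
3. N is the midpoint of UZ ⇒ N = (-1/4, -9/4)
4. L is the centroid of triangle MNS ⇒ L = (1/4, -5/12)
line VL meets NS at B = (-29/164, -213/164)
L = V + t·(B−V) with t = 41/27, so VL:LB = 41/27:-14/27

VL:LB = -41/14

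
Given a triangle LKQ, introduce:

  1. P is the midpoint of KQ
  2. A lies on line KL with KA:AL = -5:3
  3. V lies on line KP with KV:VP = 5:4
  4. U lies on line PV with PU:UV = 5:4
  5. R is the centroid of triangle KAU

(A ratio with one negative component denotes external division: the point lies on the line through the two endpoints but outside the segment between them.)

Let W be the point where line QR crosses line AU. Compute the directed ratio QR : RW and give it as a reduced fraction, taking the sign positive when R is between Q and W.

Set L = (0, 0), K = (1, 0), Q = (0, 1); any affine frame gives the same invariant.
1. P is the midpoint of KQ ⇒ P = (1/2, 1/2)
2. A lies on line KL with KA:AL = -5:3 ⇒ A = (-3/2, 0)
3. V lies on line KP with KV:VP = 5:4 ⇒ V = (13/18, 5/18)
4. U lies on line PV with PU:UV = 5:4 ⇒ U = (101/162, 61/162)
5. R is the centroid of triangle KAU ⇒ R = (10/243, 61/486)
line QR meets AU at W = (505/14742, 16043/58968)
R = Q + t·(W−Q) with t = 364/303, so QR:RW = 364/303:-61/303

QR:RW = -364/61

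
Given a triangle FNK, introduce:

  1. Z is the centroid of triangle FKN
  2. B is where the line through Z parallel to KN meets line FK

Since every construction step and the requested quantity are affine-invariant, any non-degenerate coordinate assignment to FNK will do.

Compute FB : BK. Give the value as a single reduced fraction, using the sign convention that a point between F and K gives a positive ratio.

FB:BK = 2

Set F = (0, 0), N = (1, 0), K = (0, 1); any affine frame gives the same invariant.
1. Z is the centroid of triangle FKN ⇒ Z = (1/3, 1/3)
2. B is where the line through Z parallel to KN meets line FK ⇒ B = (0, 2/3)
B = F + t·(K−F) with t = 2/3, so FB:BK = t:(1−t) = 2/3:1/3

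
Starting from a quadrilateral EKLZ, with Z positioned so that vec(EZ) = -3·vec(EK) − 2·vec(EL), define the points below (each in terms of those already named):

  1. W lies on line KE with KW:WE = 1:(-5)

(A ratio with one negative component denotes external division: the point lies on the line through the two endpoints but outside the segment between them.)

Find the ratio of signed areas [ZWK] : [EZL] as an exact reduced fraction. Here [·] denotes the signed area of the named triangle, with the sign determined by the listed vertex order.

Work in coordinates with E = (0, 0), K = (1, 0), L = (0, 1), Z = (-3, -2).
1. W lies on line KE with KW:WE = 1:(-5) ⇒ W = (5/4, 0)
2·[ZWK] = 1/2, 2·[EZL] = -3
[ZWK]:[EZL] = 1/2:-3 = -1/6

[ZWK]:[EZL] = -1/6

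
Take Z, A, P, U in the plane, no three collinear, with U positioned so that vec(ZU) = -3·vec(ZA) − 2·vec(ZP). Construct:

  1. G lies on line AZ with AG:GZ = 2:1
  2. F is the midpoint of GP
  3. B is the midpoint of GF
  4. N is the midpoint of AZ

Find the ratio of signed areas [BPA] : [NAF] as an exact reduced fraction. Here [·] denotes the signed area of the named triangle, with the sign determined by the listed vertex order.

[BPA]:[NAF] = -2

Assign Z = (0, 0), A = (1, 0), P = (0, 1), U = (-3, -2) — the answer is frame-independent, so this choice is without loss of generality.
1. G lies on line AZ with AG:GZ = 2:1 ⇒ G = (1/3, 0)
2. F is the midpoint of GP ⇒ F = (1/6, 1/2)
3. B is the midpoint of GF ⇒ B = (1/4, 1/4)
4. N is the midpoint of AZ ⇒ N = (1/2, 0)
2·[BPA] = -1/2, 2·[NAF] = 1/4
[BPA]:[NAF] = -1/2:1/4 = -2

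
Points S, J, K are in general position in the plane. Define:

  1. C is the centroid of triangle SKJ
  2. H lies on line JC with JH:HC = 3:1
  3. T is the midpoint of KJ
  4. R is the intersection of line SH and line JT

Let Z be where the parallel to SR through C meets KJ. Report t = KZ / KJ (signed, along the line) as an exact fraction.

Choose coordinates S = (0, 0), J = (1, 0), K = (0, 1).
1. C is the centroid of triangle SKJ ⇒ C = (1/3, 1/3)
2. H lies on line JC with JH:HC = 3:1 ⇒ H = (1/2, 1/4)
3. T is the midpoint of KJ ⇒ T = (1/2, 1/2)
4. R is the intersection of line SH and line JT ⇒ R = (2/3, 1/3)
through C parallel to SR: direction (2/3, 1/3); meets KJ at Z = (5/9, 4/9)
Z = K + t·(J−K) with t = 5/9

t = 5/9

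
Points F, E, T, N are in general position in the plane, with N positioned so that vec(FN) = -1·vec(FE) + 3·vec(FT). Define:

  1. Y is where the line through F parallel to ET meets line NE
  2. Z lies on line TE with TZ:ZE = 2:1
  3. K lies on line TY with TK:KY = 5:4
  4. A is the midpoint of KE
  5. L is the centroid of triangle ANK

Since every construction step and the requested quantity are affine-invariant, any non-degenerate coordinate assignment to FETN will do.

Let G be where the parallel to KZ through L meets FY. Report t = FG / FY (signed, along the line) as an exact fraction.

Choose coordinates F = (0, 0), E = (1, 0), T = (0, 1), N = (-1, 3).
1. Y is where the line through F parallel to ET meets line NE ⇒ Y = (3, -3)
2. Z lies on line TE with TZ:ZE = 2:1 ⇒ Z = (2/3, 1/3)
3. K lies on line TY with TK:KY = 5:4 ⇒ K = (5/3, -11/9)
4. A is the midpoint of KE ⇒ A = (4/3, -11/18)
5. L is the centroid of triangle ANK ⇒ L = (2/3, 7/18)
through L parallel to KZ: direction (-1, 14/9); meets FY at G = (77/30, -77/30)
G = F + t·(Y−F) with t = 77/90

t = 77/90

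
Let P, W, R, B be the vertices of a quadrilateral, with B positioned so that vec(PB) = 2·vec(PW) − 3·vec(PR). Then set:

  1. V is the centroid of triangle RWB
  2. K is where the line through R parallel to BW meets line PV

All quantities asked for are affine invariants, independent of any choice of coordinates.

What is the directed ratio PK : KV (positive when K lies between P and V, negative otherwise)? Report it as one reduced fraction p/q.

Work in coordinates with P = (0, 0), W = (1, 0), R = (0, 1), B = (2, -3).
1. V is the centroid of triangle RWB ⇒ V = (1, -2/3)
2. K is where the line through R parallel to BW meets line PV ⇒ K = (3/7, -2/7)
K = P + t·(V−P) with t = 3/7, so PK:KV = t:(1−t) = 3/7:4/7

PK:KV = 3/4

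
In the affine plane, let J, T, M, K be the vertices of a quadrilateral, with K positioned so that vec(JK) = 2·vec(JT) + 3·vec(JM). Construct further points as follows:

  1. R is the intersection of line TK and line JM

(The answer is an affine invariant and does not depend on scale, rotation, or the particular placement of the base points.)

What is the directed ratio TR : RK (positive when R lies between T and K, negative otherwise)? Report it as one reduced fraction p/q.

Set J = (0, 0), T = (1, 0), M = (0, 1), K = (2, 3); any affine frame gives the same invariant.
1. R is the intersection of line TK and line JM ⇒ R = (0, -3)
R = T + t·(K−T) with t = -1, so TR:RK = t:(1−t) = -1:2

TR:RK = -1/2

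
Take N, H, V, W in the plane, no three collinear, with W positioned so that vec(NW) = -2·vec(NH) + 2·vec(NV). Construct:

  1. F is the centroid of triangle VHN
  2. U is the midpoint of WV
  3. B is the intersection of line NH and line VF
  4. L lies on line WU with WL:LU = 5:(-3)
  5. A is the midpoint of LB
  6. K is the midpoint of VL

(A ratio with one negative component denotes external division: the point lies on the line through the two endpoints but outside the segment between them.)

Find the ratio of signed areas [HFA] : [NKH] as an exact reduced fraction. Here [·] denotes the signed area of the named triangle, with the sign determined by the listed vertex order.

[HFA]:[NKH] = 2/21

Assign N = (0, 0), H = (1, 0), V = (0, 1), W = (-2, 2) — the answer is frame-independent, so this choice is without loss of generality.
1. F is the centroid of triangle VHN ⇒ F = (1/3, 1/3)
2. U is the midpoint of WV ⇒ U = (-1, 3/2)
3. B is the intersection of line NH and line VF ⇒ B = (1/2, 0)
4. L lies on line WU with WL:LU = 5:(-3) ⇒ L = (1/2, 3/4)
5. A is the midpoint of LB ⇒ A = (1/2, 3/8)
6. K is the midpoint of VL ⇒ K = (1/4, 7/8)
2·[HFA] = -1/12, 2·[NKH] = -7/8
[HFA]:[NKH] = -1/12:-7/8 = 2/21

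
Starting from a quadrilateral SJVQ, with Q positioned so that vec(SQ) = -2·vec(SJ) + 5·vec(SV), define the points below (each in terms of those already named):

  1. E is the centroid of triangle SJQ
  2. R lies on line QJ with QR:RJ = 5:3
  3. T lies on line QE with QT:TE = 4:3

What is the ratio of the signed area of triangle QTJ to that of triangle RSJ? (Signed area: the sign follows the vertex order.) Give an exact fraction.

Assign S = (0, 0), J = (1, 0), V = (0, 1), Q = (-2, 5) — the answer is frame-independent, so this choice is without loss of generality.
1. E is the centroid of triangle SJQ ⇒ E = (-1/3, 5/3)
2. R lies on line QJ with QR:RJ = 5:3 ⇒ R = (-1/8, 15/8)
3. T lies on line QE with QT:TE = 4:3 ⇒ T = (-22/21, 65/21)
2·[QTJ] = 20/21, 2·[RSJ] = 15/8
[QTJ]:[RSJ] = 20/21:15/8 = 32/63

[QTJ]:[RSJ] = 32/63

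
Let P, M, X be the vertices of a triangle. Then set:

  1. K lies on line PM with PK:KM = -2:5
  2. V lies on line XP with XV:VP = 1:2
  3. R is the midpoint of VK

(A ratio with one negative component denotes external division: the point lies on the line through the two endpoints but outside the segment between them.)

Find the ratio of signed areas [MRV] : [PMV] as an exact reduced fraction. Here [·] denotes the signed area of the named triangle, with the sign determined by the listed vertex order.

Assign P = (0, 0), M = (1, 0), X = (0, 1) — the answer is frame-independent, so this choice is without loss of generality.
1. K lies on line PM with PK:KM = -2:5 ⇒ K = (-2/3, 0)
2. V lies on line XP with XV:VP = 1:2 ⇒ V = (0, 2/3)
3. R is the midpoint of VK ⇒ R = (-1/3, 1/3)
2·[MRV] = -5/9, 2·[PMV] = 2/3
[MRV]:[PMV] = -5/9:2/3 = -5/6

[MRV]:[PMV] = -5/6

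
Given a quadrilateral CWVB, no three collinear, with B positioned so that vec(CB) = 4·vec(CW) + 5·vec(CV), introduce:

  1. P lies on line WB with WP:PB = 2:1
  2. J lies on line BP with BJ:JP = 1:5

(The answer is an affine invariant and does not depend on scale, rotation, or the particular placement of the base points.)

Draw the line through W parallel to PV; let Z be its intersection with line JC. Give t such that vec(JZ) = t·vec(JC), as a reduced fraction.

t = 68/47

Set C = (0, 0), W = (1, 0), V = (0, 1), B = (4, 5); any affine frame gives the same invariant.
1. P lies on line WB with WP:PB = 2:1 ⇒ P = (3, 10/3)
2. J lies on line BP with BJ:JP = 1:5 ⇒ J = (23/6, 85/18)
through W parallel to PV: direction (-3, -7/3); meets JC at Z = (-161/94, -595/282)
Z = J + t·(C−J) with t = 68/47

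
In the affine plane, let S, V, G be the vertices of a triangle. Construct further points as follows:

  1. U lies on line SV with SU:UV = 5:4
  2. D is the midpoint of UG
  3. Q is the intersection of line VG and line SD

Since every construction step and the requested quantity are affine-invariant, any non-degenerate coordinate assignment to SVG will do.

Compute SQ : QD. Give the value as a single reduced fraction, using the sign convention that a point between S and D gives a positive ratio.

Assign S = (0, 0), V = (1, 0), G = (0, 1) — the answer is frame-independent, so this choice is without loss of generality.
1. U lies on line SV with SU:UV = 5:4 ⇒ U = (5/9, 0)
2. D is the midpoint of UG ⇒ D = (5/18, 1/2)
3. Q is the intersection of line VG and line SD ⇒ Q = (5/14, 9/14)
Q = S + t·(D−S) with t = 9/7, so SQ:QD = t:(1−t) = 9/7:-2/7

SQ:QD = -9/2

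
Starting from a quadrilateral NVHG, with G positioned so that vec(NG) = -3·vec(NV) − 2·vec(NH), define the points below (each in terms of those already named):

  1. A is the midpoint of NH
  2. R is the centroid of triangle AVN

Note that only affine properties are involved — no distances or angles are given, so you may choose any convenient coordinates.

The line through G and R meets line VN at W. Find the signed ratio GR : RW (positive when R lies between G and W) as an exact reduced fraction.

Work in coordinates with N = (0, 0), V = (1, 0), H = (0, 1), G = (-3, -2).
1. A is the midpoint of NH ⇒ A = (0, 1/2)
2. R is the centroid of triangle AVN ⇒ R = (1/3, 1/6)
line GR meets VN at W = (1/13, 0)
R = G + t·(W−G) with t = 13/12, so GR:RW = 13/12:-1/12

GR:RW = -13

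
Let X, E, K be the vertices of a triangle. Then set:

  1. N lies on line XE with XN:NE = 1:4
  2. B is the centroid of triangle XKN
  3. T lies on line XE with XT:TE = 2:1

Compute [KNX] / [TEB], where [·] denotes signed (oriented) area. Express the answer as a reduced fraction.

[KNX]:[TEB] = -9/5

Choose coordinates X = (0, 0), E = (1, 0), K = (0, 1).
1. N lies on line XE with XN:NE = 1:4 ⇒ N = (1/5, 0)
2. B is the centroid of triangle XKN ⇒ B = (1/15, 1/3)
3. T lies on line XE with XT:TE = 2:1 ⇒ T = (2/3, 0)
2·[KNX] = -1/5, 2·[TEB] = 1/9
[KNX]:[TEB] = -1/5:1/9 = -9/5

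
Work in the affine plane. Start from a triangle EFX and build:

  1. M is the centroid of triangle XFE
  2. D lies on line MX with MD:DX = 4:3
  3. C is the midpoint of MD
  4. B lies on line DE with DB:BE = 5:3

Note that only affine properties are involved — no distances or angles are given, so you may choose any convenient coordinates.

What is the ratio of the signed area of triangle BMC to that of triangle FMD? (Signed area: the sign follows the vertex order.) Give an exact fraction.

Choose coordinates E = (0, 0), F = (1, 0), X = (0, 1).
1. M is the centroid of triangle XFE ⇒ M = (1/3, 1/3)
2. D lies on line MX with MD:DX = 4:3 ⇒ D = (1/7, 5/7)
3. C is the midpoint of MD ⇒ C = (5/21, 11/21)
4. B lies on line DE with DB:BE = 5:3 ⇒ B = (3/56, 15/56)
2·[BMC] = 5/84, 2·[FMD] = -4/21
[BMC]:[FMD] = 5/84:-4/21 = -5/16

[BMC]:[FMD] = -5/16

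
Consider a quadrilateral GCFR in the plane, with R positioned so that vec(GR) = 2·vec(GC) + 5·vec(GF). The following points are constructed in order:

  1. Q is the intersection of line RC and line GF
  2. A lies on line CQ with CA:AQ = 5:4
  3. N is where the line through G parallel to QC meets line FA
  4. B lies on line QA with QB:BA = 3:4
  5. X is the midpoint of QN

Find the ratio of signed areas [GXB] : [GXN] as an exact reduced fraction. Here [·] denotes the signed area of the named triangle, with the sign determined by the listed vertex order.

Choose coordinates G = (0, 0), C = (1, 0), F = (0, 1), R = (2, 5).
1. Q is the intersection of line RC and line GF ⇒ Q = (0, -5)
2. A lies on line CQ with CA:AQ = 5:4 ⇒ A = (4/9, -25/9)
3. N is where the line through G parallel to QC meets line FA ⇒ N = (2/27, 10/27)
4. B lies on line QA with QB:BA = 3:4 ⇒ B = (4/21, -85/21)
5. X is the midpoint of QN ⇒ X = (1/27, -125/54)
2·[GXB] = 55/189, 2·[GXN] = 5/27
[GXB]:[GXN] = 55/189:5/27 = 11/7

[GXB]:[GXN] = 11/7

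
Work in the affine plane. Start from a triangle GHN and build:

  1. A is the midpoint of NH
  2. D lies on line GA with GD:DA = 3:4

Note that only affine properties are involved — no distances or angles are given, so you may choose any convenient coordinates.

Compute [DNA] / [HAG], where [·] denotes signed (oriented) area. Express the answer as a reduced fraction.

Work in coordinates with G = (0, 0), H = (1, 0), N = (0, 1).
1. A is the midpoint of NH ⇒ A = (1/2, 1/2)
2. D lies on line GA with GD:DA = 3:4 ⇒ D = (3/14, 3/14)
2·[DNA] = -2/7, 2·[HAG] = 1/2
[DNA]:[HAG] = -2/7:1/2 = -4/7

[DNA]:[HAG] = -4/7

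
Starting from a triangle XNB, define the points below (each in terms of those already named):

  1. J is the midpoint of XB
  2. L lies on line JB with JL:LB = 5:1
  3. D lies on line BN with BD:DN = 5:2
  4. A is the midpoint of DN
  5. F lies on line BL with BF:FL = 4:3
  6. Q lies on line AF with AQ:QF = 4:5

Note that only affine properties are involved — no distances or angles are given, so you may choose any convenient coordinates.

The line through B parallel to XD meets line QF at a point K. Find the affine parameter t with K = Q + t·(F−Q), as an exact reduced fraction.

t = 130/121

Set X = (0, 0), N = (1, 0), B = (0, 1); any affine frame gives the same invariant.
1. J is the midpoint of XB ⇒ J = (0, 1/2)
2. L lies on line JB with JL:LB = 5:1 ⇒ L = (0, 11/12)
3. D lies on line BN with BD:DN = 5:2 ⇒ D = (5/7, 2/7)
4. A is the midpoint of DN ⇒ A = (6/7, 1/7)
5. F lies on line BL with BF:FL = 4:3 ⇒ F = (0, 20/21)
6. Q lies on line AF with AQ:QF = 4:5 ⇒ Q = (10/21, 95/189)
through B parallel to XD: direction (5/7, 2/7); meets QF at K = (-30/847, 835/847)
K = Q + t·(F−Q) with t = 130/121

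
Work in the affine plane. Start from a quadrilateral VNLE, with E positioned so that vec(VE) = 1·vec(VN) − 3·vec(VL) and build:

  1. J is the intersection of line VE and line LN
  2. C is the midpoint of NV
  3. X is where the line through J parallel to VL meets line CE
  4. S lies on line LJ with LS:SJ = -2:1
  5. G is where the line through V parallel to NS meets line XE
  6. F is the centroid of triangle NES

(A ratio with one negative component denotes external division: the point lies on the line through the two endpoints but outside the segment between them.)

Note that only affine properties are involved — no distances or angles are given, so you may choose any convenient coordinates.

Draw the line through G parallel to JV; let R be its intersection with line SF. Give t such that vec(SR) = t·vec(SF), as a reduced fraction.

t = 33/25

Work in coordinates with V = (0, 0), N = (1, 0), L = (0, 1), E = (1, -3).
1. J is the intersection of line VE and line LN ⇒ J = (-1/2, 3/2)
2. C is the midpoint of NV ⇒ C = (1/2, 0)
3. X is where the line through J parallel to VL meets line CE ⇒ X = (-1/2, 6)
4. S lies on line LJ with LS:SJ = -2:1 ⇒ S = (-1, 2)
5. G is where the line through V parallel to NS meets line XE ⇒ G = (3/5, -3/5)
6. F is the centroid of triangle NES ⇒ F = (1/3, -1/3)
through G parallel to JV: direction (1/2, -3/2); meets SF at R = (19/25, -27/25)
R = S + t·(F−S) with t = 33/25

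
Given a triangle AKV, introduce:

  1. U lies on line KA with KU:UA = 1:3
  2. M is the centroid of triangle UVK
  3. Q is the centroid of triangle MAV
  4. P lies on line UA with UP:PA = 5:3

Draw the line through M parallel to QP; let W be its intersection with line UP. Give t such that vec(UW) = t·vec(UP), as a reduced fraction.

Work in coordinates with A = (0, 0), K = (1, 0), V = (0, 1).
1. U lies on line KA with KU:UA = 1:3 ⇒ U = (3/4, 0)
2. M is the centroid of triangle UVK ⇒ M = (7/12, 1/3)
3. Q is the centroid of triangle MAV ⇒ Q = (7/36, 4/9)
4. P lies on line UA with UP:PA = 5:3 ⇒ P = (9/32, 0)
through M parallel to QP: direction (25/288, -4/9); meets UP at W = (83/128, 0)
W = U + t·(P−U) with t = 13/60

t = 13/60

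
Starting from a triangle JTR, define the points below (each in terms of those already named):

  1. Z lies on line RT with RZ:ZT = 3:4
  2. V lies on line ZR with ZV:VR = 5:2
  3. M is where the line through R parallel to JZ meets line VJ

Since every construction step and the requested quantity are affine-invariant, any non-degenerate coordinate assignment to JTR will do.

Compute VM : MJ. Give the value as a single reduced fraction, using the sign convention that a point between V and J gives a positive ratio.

VM:MJ = -2/7

Assign J = (0, 0), T = (1, 0), R = (0, 1) — the answer is frame-independent, so this choice is without loss of generality.
1. Z lies on line RT with RZ:ZT = 3:4 ⇒ Z = (3/7, 4/7)
2. V lies on line ZR with ZV:VR = 5:2 ⇒ V = (6/49, 43/49)
3. M is where the line through R parallel to JZ meets line VJ ⇒ M = (6/35, 43/35)
M = V + t·(J−V) with t = -2/5, so VM:MJ = t:(1−t) = -2/5:7/5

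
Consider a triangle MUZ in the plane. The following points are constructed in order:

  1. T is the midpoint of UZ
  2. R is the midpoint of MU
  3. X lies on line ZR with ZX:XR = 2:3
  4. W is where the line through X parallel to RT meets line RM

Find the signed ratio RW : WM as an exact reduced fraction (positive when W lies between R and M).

RW:WM = 3/2

Set M = (0, 0), U = (1, 0), Z = (0, 1); any affine frame gives the same invariant.
1. T is the midpoint of UZ ⇒ T = (1/2, 1/2)
2. R is the midpoint of MU ⇒ R = (1/2, 0)
3. X lies on line ZR with ZX:XR = 2:3 ⇒ X = (1/5, 3/5)
4. W is where the line through X parallel to RT meets line RM ⇒ W = (1/5, 0)
W = R + t·(M−R) with t = 3/5, so RW:WM = t:(1−t) = 3/5:2/5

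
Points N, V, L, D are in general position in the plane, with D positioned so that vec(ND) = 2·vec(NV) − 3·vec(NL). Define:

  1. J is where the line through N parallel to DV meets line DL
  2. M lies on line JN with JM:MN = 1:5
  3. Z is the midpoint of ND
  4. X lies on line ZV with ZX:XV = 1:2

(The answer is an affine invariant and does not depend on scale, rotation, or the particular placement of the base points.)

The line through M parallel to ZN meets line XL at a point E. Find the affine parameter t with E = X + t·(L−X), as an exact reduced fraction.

Set N = (0, 0), V = (1, 0), L = (0, 1), D = (2, -3); any affine frame gives the same invariant.
1. J is where the line through N parallel to DV meets line DL ⇒ J = (-1, 3)
2. M lies on line JN with JM:MN = 1:5 ⇒ M = (-5/6, 5/2)
3. Z is the midpoint of ND ⇒ Z = (1, -3/2)
4. X lies on line ZV with ZX:XV = 1:2 ⇒ X = (1, -1)
through M parallel to ZN: direction (-1, 3/2); meets XL at E = (-1/2, 2)
E = X + t·(L−X) with t = 3/2

t = 3/2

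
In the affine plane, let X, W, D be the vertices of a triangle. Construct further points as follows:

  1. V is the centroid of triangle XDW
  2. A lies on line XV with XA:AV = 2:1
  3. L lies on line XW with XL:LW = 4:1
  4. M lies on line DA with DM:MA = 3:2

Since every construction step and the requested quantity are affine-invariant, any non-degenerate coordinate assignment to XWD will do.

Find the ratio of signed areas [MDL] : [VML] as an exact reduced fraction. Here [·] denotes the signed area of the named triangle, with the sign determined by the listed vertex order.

Choose coordinates X = (0, 0), W = (1, 0), D = (0, 1).
1. V is the centroid of triangle XDW ⇒ V = (1/3, 1/3)
2. A lies on line XV with XA:AV = 2:1 ⇒ A = (2/9, 2/9)
3. L lies on line XW with XL:LW = 4:1 ⇒ L = (4/5, 0)
4. M lies on line DA with DM:MA = 3:2 ⇒ M = (2/15, 8/15)
2·[MDL] = -6/25, 2·[VML] = -2/75
[MDL]:[VML] = -6/25:-2/75 = 9

[MDL]:[VML] = 9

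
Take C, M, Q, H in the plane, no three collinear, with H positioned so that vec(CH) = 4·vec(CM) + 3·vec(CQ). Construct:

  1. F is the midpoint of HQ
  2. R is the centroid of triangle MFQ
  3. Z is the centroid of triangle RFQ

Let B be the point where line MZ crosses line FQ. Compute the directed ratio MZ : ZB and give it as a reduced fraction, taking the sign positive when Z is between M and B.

Work in coordinates with C = (0, 0), M = (1, 0), Q = (0, 1), H = (4, 3).
1. F is the midpoint of HQ ⇒ F = (2, 2)
2. R is the centroid of triangle MFQ ⇒ R = (1, 1)
3. Z is the centroid of triangle RFQ ⇒ Z = (1, 4/3)
line MZ meets FQ at B = (1, 3/2)
Z = M + t·(B−M) with t = 8/9, so MZ:ZB = 8/9:1/9

MZ:ZB = 8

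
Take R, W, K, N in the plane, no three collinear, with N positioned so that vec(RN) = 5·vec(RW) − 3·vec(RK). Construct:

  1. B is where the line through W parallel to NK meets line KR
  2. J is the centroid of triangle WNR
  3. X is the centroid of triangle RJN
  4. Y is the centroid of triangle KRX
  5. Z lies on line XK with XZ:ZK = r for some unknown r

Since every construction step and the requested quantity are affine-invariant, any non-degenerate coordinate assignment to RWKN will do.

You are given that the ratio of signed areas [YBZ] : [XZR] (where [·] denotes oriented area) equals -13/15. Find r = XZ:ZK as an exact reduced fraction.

r = 1/4

Assign R = (0, 0), W = (1, 0), K = (0, 1), N = (5, -3) — the answer is frame-independent, so this choice is without loss of generality.
1. B is where the line through W parallel to NK meets line KR ⇒ B = (0, 4/5)
2. J is the centroid of triangle WNR ⇒ J = (2, -1)
3. X is the centroid of triangle RJN ⇒ X = (7/3, -4/3)
4. Y is the centroid of triangle KRX ⇒ Y = (7/9, -1/9)
5. With XZ:ZK = r, write λ = r/(r+1) so Z = X + λ·(K−X); Z is affine-linear in λ
Every point depending on Z is an affine combination of Z and λ-independent points, so each such coordinate is linear in λ; the λ² term in each signed area is a multiple of (K−X)×(K−X) = 0, so 2·[YBZ] and 2·[XZR] are each linear in λ. Evaluating at λ=0 and λ=1:
  2·[YBZ] = 14/45·λ − 7/15,   2·[XZR] = 7/3·λ
So [YBZ]:[XZR] = (14/45·λ − 7/15) / (7/3·λ). Setting this equal to -13/15:
  14/45·λ − 7/15 = -13/15·(7/3·λ)  ⇒  λ = 1/5
Then r = λ/(1−λ) = (1/5)/(4/5) = 1/4. Check: with r = 1/4, Z = (28/15, -13/15) and [YBZ]:[XZR] = -13/15 as required.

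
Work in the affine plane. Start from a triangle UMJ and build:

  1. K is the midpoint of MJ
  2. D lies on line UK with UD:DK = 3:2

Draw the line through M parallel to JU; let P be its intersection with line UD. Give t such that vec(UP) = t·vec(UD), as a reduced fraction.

Work in coordinates with U = (0, 0), M = (1, 0), J = (0, 1).
1. K is the midpoint of MJ ⇒ K = (1/2, 1/2)
2. D lies on line UK with UD:DK = 3:2 ⇒ D = (3/10, 3/10)
through M parallel to JU: direction (0, -1); meets UD at P = (1, 1)
P = U + t·(D−U) with t = 10/3

t = 10/3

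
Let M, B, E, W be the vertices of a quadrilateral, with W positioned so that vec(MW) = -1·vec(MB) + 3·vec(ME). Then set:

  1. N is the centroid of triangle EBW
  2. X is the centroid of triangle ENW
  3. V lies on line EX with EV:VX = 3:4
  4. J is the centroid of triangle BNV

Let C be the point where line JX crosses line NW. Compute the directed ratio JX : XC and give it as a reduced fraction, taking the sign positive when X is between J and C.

Assign M = (0, 0), B = (1, 0), E = (0, 1), W = (-1, 3) — the answer is frame-independent, so this choice is without loss of generality.
1. N is the centroid of triangle EBW ⇒ N = (0, 4/3)
2. X is the centroid of triangle ENW ⇒ X = (-1/3, 16/9)
3. V lies on line EX with EV:VX = 3:4 ⇒ V = (-1/7, 4/3)
4. J is the centroid of triangle BNV ⇒ J = (2/7, 8/9)
line JX meets NW at C = (4/27, 88/81)
X = J + t·(C−J) with t = 9/2, so JX:XC = 9/2:-7/2

JX:XC = -9/7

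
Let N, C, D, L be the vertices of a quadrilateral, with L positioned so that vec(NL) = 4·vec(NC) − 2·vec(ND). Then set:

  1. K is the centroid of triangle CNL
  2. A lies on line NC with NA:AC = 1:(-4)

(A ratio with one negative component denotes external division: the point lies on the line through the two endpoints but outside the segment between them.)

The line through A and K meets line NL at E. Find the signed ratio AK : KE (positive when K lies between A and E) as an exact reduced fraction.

Assign N = (0, 0), C = (1, 0), D = (0, 1), L = (4, -2) — the answer is frame-independent, so this choice is without loss of generality.
1. K is the centroid of triangle CNL ⇒ K = (5/3, -2/3)
2. A lies on line NC with NA:AC = 1:(-4) ⇒ A = (-1/3, 0)
line AK meets NL at E = (2/3, -1/3)
K = A + t·(E−A) with t = 2, so AK:KE = 2:-1

AK:KE = -2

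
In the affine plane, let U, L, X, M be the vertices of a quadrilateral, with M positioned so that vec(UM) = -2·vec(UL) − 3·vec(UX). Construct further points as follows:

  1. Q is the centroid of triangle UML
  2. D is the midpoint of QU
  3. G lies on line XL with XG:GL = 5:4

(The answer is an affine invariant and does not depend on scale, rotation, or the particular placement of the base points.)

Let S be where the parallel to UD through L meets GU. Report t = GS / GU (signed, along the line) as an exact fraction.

t = -16/11

Set U = (0, 0), L = (1, 0), X = (0, 1), M = (-2, -3); any affine frame gives the same invariant.
1. Q is the centroid of triangle UML ⇒ Q = (-1/3, -1)
2. D is the midpoint of QU ⇒ D = (-1/6, -1/2)
3. G lies on line XL with XG:GL = 5:4 ⇒ G = (5/9, 4/9)
through L parallel to UD: direction (-1/6, -1/2); meets GU at S = (15/11, 12/11)
S = G + t·(U−G) with t = -16/11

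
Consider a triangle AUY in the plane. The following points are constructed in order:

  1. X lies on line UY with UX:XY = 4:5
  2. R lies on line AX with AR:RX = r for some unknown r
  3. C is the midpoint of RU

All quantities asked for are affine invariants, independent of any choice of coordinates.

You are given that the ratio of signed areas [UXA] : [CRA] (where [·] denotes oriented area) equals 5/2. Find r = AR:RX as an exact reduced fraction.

Assign A = (0, 0), U = (1, 0), Y = (0, 1) — the answer is frame-independent, so this choice is without loss of generality.
1. X lies on line UY with UX:XY = 4:5 ⇒ X = (5/9, 4/9)
2. With AR:RX = r, write λ = r/(r+1) so R = A + λ·(X−A); R is affine-linear in λ
3. C is the midpoint of RU ⇒ C is an affine combination of earlier points and hence also affine-linear in λ
Every point depending on R is an affine combination of R and λ-independent points, so each such coordinate is linear in λ; the λ² term in each signed area is a multiple of (X−A)×(X−A) = 0, so 2·[UXA] and 2·[CRA] are each linear in λ. Evaluating at λ=0 and λ=1:
  2·[UXA] = 4/9,   2·[CRA] = 2/9·λ
So [UXA]:[CRA] = (4/9) / (2/9·λ). Setting this equal to 5/2:
  4/9 = 5/2·(2/9·λ)  ⇒  λ = 4/5
Then r = λ/(1−λ) = (4/5)/(1/5) = 4. Check: with r = 4, R = (4/9, 16/45) and [UXA]:[CRA] = 5/2 as required.

r = 4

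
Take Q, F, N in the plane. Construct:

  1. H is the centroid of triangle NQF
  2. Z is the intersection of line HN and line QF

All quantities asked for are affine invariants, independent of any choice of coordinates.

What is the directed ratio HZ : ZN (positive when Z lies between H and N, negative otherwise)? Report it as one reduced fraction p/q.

Work in coordinates with Q = (0, 0), F = (1, 0), N = (0, 1).
1. H is the centroid of triangle NQF ⇒ H = (1/3, 1/3)
2. Z is the intersection of line HN and line QF ⇒ Z = (1/2, 0)
Z = H + t·(N−H) with t = -1/2, so HZ:ZN = t:(1−t) = -1/2:3/2

HZ:ZN = -1/3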